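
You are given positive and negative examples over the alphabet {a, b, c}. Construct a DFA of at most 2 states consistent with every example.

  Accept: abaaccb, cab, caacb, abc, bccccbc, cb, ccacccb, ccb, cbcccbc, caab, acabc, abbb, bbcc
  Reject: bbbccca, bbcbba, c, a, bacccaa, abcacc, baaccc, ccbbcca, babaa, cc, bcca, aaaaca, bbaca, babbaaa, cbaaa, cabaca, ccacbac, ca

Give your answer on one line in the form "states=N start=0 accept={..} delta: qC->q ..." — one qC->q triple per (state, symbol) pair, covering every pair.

states=2 start=0 accept={1} delta: 0a->0 0b->1 0c->0 1a->0 1b->1 1c->1

Grow the machine one transition at a time. Run the examples from 0; the earliest place one falls off (shortest prefix, ties alphabetical) gets sent to the lowest-numbered state that keeps every Accept/Reject pair distinguishable — a pair clashes when both reach the same state with identical unread suffix — and to a fresh state only if none does.
a: 0a undefined. 0a->0: ok.
b: 0b undefined. 0b->0: no, abc/c meet in 0 with "c" left. Open state 1: 0b->1.
c: 0c undefined. 0c->0: ok.
ba: 1a undefined. 1a->0: ok.
bb: 1b undefined. 1b->0: no, bbcc/bbcbba meet in 0. 1b->1: ok.
bc: 1c undefined. 1c->0: no, abc/bbbccca meet in 0. 1c->1: ok.
All examples now run through 2 states with every (state, symbol) defined. Accept strings end in {1}, Reject strings end in {0}; accept={1}.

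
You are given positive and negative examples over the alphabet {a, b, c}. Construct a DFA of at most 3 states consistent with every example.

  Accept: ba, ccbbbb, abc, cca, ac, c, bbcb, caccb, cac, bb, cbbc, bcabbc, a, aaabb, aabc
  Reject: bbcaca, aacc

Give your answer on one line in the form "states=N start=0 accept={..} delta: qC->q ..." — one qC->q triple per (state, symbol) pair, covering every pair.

Fold the examples into a partial DFA from state 0: repeatedly fix the first undefined (state, symbol) met by the shortest-then-alphabetical prefix, trying targets in increasing order and rejecting any under which an Accept and a Reject string meet in one state with the same remainder; add a state when all current targets are rejected. Accepting states are where Accept strings end.
a: 0a undefined. 0a->0: ok.
b: 0b undefined. 0b->0: ok.
c: 0c undefined. 0c->0: no, ba/bbcaca meet in 0. Open state 1: 0c->1.
ca: 1a undefined. 1a->0: no, ba/bbcaca meet in 0. 1a->1: no, cca/bbcaca meet in 1 with "ca" left. Open state 2: 1a->2.
cb: 1b undefined. 1b->0: ok.
cc: 1c undefined. 1c->0: no, ba/aacc meet in 0. 1c->1: no, abc/aacc meet in 1. 1c->2: ok.
cac: 2c undefined. 2c->0: no, ba/bbcaca meet in 0. 2c->1: ok.
cca: 2a undefined. 2a->0: ok.
ccb: 2b undefined. 2b->0: ok.
All examples now run through 3 states with every (state, symbol) defined. Accept strings end in {0,1}, Reject strings end in {2}; accept={0,1}.

states=3 start=0 accept={0,1} delta: 0a->0 0b->0 0c->1 1a->2 1b->0 1c->2 2a->0 2b->0 2c->1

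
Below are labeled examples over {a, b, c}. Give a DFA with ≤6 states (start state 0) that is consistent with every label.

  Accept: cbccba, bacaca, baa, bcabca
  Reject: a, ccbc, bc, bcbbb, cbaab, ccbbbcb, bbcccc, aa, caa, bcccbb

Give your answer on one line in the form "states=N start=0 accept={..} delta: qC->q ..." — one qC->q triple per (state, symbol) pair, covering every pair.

Grow the machine one transition at a time. Run the examples from 0; the earliest place one falls off (shortest prefix, ties alphabetical) gets sent to the lowest-numbered state that keeps every Accept/Reject pair distinguishable — a pair clashes when both reach the same state with identical unread suffix — and to a fresh state only if none does.
a: 0a undefined. 0a->0: ok.
b: 0b undefined. 0b->0: no, baa/a meet in 0. Open state 1: 0b->1.
c: 0c undefined. 0c->0: ok.
ba: 1a undefined. 1a->0: no, bacaca/a meet in 0. 1a->1: ok.
bb: 1b undefined. 1b->0: ok.
bc: 1c undefined. 1c->0: no, cbccba/bcbbb meet in 1. 1c->1: no, cbccba/a meet in 0. Open state 2: 1c->2.
bca: 2a undefined. 2a->0: no, bacaca/a meet in 0. 2a->1: no, bcabca/a meet in 0. 2a->2: ok.
bcb: 2b undefined. 2b->0: no, bcabca/a meet in 0. 2b->1: no, baa/bcbbb meet in 1. 2b->2: ok.
bcc: 2c undefined. 2c->0: no, bacaca/a meet in 0. 2c->1: no, cbccba/a meet in 0. 2c->2: no, cbccba/ccbc meet in 2. Open state 3: 2c->3.
bccc: 3c undefined. 3c->0: ok.
cbccb: 3b undefined. 3b->0: no, cbccba/a meet in 0. 3b->1: ok.
bacaca: 3a undefined. 3a->0: no, bacaca/a meet in 0. 3a->1: ok.
All examples now run through 4 states with every (state, symbol) defined. Accept strings end in {1}, Reject strings end in {0,2}; accept={1}.

states=4 start=0 accept={1} delta: 0a->0 0b->1 0c->0 1a->1 1b->0 1c->2 2a->2 2b->2 2c->3 3a->1 3b->1 3c->0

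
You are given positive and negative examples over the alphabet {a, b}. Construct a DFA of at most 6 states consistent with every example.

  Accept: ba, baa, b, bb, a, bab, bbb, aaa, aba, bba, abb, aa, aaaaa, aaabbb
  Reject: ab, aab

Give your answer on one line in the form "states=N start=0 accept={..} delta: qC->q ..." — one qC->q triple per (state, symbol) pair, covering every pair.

states=3 start=0 accept={1,2} delta: 0a->1 0b->2 1a->1 1b->0 2a->2 2b->2

Grow the machine one transition at a time. Run the examples from 0; the earliest place one falls off (shortest prefix, ties alphabetical) gets sent to the lowest-numbered state that keeps every Accept/Reject pair distinguishable — a pair clashes when both reach the same state with identical unread suffix — and to a fresh state only if none does.
a: 0a undefined. 0a->0: no, b/ab meet in 0 with "b" left. Open state 1: 0a->1.
b: 0b undefined. 0b->0: no, bab/ab meet in 1 with "b" left. 0b->1: no, bb/ab meet in 1 with "b" left. Open state 2: 0b->2.
aa: 1a undefined. 1a->0: no, b/aab meet in 2. 1a->1: ok.
ab: 1b undefined. 1b->0: ok.
ba: 2a undefined. 2a->0: no, ba/ab meet in 0. 2a->1: no, bab/ab meet in 0. 2a->2: ok.
bb: 2b undefined. 2b->0: no, bb/ab meet in 0. 2b->1: no, bbb/ab meet in 0. 2b->2: ok.
All examples now run through 3 states with every (state, symbol) defined. Accept strings end in {1,2}, Reject strings end in {0}; accept={1,2}.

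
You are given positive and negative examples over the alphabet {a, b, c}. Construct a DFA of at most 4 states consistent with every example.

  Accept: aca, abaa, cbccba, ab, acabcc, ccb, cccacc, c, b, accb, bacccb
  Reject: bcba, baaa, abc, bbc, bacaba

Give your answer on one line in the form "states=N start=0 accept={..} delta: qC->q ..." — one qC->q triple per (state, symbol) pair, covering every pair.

states=4 start=0 accept={0,1,3} delta: 0a->0 0b->1 0c->0 1a->2 1b->1 1c->2 2a->1 2b->1 2c->3 3a->0 3b->0 3c->0

State merging on the prefix tree: take the shortest (then alphabetical) example prefix whose next move is undefined and point that move at state 0, else 1, else 2, ...; a target is out if some Accept/Reject pair would then sit in one state with the same input left (inseparable). If every existing state is out, open a new one.
a: 0a undefined. 0a->0: ok.
b: 0b undefined. 0b->0: no, abaa/baaa meet in 0. Open state 1: 0b->1.
c: 0c undefined. 0c->0: ok.
ba: 1a undefined. 1a->0: no, aca/baaa meet in 0. 1a->1: no, abaa/baaa meet in 1. Open state 2: 1a->2.
bb: 1b undefined. 1b->0: no, aca/bbc meet in 0. 1b->1: ok.
bc: 1c undefined. 1c->0: no, aca/abc meet in 0. 1c->1: no, cbccba/bcba meet in 2. 1c->2: ok.
baa: 2a undefined. 2a->0: no, aca/baaa meet in 0. 2a->1: ok.
bac: 2c undefined. 2c->0: no, cbccba/baaa meet in 2. 2c->1: no, cbccba/baaa meet in 2. 2c->2: no, cbccba/bcba meet in 2 with "ba" left. Open state 3: 2c->3.
bcb: 2b undefined. 2b->0: no, aca/bcba meet in 0. 2b->1: ok.
baca: 3a undefined. 3a->0: ok.
bacc: 3c undefined. 3c->0: ok.
cbccb: 3b undefined. 3b->0: ok.
All examples now run through 4 states with every (state, symbol) defined. Accept strings end in {0,1,3}, Reject strings end in {2}; accept={0,1,3}.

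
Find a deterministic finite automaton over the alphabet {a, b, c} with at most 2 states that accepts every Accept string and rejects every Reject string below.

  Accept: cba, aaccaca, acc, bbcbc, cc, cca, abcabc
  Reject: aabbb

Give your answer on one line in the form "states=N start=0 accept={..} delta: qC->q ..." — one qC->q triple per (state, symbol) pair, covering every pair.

states=2 start=0 accept={1} delta: 0a->0 0b->0 0c->1 1a->1 1b->1 1c->1

Grow the machine one transition at a time. Run the examples from 0; the earliest place one falls off (shortest prefix, ties alphabetical) gets sent to the lowest-numbered state that keeps every Accept/Reject pair distinguishable — a pair clashes when both reach the same state with identical unread suffix — and to a fresh state only if none does.
a: 0a undefined. 0a->0: ok.
b: 0b undefined. 0b->0: ok.
c: 0c undefined. 0c->0: no, cba/aabbb meet in 0. Open state 1: 0c->1.
cb: 1b undefined. 1b->0: no, cba/aabbb meet in 0. 1b->1: ok.
cc: 1c undefined. 1c->0: no, acc/aabbb meet in 0. 1c->1: ok.
cba: 1a undefined. 1a->0: no, cba/aabbb meet in 0. 1a->1: ok.
All examples now run through 2 states with every (state, symbol) defined. Accept strings end in {1}, Reject strings end in {0}; accept={1}.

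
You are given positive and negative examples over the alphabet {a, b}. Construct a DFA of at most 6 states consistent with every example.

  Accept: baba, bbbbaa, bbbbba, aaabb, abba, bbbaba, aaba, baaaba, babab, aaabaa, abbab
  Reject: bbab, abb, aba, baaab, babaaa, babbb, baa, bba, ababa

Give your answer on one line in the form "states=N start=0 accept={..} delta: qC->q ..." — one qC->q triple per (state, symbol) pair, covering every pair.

states=6 start=0 accept={2,4,5} delta: 0a->1 0b->1 1a->2 1b->0 2a->3 2b->4 3a->4 3b->2 4a->5 4b->1 5a->0 5b->2

State merging on the prefix tree: take the shortest (then alphabetical) example prefix whose next move is undefined and point that move at state 0, else 1, else 2, ...; a target is out if some Accept/Reject pair would then sit in one state with the same input left (inseparable). If every existing state is out, open a new one.
a: 0a undefined. 0a->0: no, baba/ababa meet in 0 with "baba" left. Open state 1: 0a->1.
b: 0b undefined. 0b->0: no, baba/aba meet in 1 with "ba" left. 0b->1: ok.
aa: 1a undefined. 1a->0: no, baba/babaaa meet in 0. 1a->1: no, baba/aba meet in 1 with "ba" left. Open state 2: 1a->2.
ab: 1b undefined. 1b->0: ok.
aaa: 2a undefined. 2a->0: no, aaabb/bbab meet in 0. 2a->1: no, aaabb/abb meet in 1. 2a->2: no, bbbbaa/baa meet in 2. Open state 3: 2a->3.
aab: 2b undefined. 2b->0: no, baba/abb meet in 1. 2b->1: no, babab/abb meet in 1. 2b->2: no, baba/baa meet in 3. 2b->3: no, aaabb/babbb meet in 3 with "bb" left. Open state 4: 2b->4.
aaab: 3b undefined. 3b->0: no, aaabb/abb meet in 1. 3b->1: no, aaabb/bbab meet in 0. 3b->2: ok.
aaba: 4a undefined. 4a->0: no, baba/bbab meet in 0. 4a->1: no, baba/abb meet in 1. 4a->2: no, aaabaa/babaaa meet in 3 with "a" left. 4a->3: no, baba/baa meet in 3. 4a->4: no, baba/babaaa meet in 4. Open state 5: 4a->5.
baaa: 3a undefined. 3a->0: no, aaabaa/bbab meet in 0. 3a->1: no, baaaba/abb meet in 1. 3a->2: no, aaabb/baaab meet in 4. 3a->3: no, bbbbaa/baaab meet in 2. 3a->4: ok.
babb: 4b undefined. 4b->0: no, baaaba/abb meet in 1. 4b->1: ok.
babaa: 5a undefined. 5a->0: ok.
babab: 5b undefined. 5b->0: no, babab/bbab meet in 0. 5b->1: no, babab/abb meet in 1. 5b->2: ok.
All examples now run through 6 states with every (state, symbol) defined. Accept strings end in {2,4,5}, Reject strings end in {0,1,3}; accept={2,4,5}.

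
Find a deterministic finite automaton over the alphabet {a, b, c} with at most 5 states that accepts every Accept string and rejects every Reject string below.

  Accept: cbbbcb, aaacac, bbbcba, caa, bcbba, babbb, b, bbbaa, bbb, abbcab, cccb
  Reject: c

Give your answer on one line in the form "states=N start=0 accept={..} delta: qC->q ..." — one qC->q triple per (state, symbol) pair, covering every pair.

Grow the machine one transition at a time. Run the examples from 0; the earliest place one falls off (shortest prefix, ties alphabetical) gets sent to the lowest-numbered state that keeps every Accept/Reject pair distinguishable — a pair clashes when both reach the same state with identical unread suffix — and to a fresh state only if none does.
a: 0a undefined. 0a->0: ok.
b: 0b undefined. 0b->0: ok.
c: 0c undefined. 0c->0: no, cbbbcb/c meet in 0. Open state 1: 0c->1.
ca: 1a undefined. 1a->0: no, aaacac/c meet in 1. 1a->1: no, caa/c meet in 1. Open state 2: 1a->2.
cb: 1b undefined. 1b->0: ok.
cc: 1c undefined. 1c->0: ok.
caa: 2a undefined. 2a->0: ok.
aaacac: 2c undefined. 2c->0: ok.
abbcab: 2b undefined. 2b->0: ok.
All examples now run through 3 states with every (state, symbol) defined. Accept strings end in {0}, Reject strings end in {1}; accept={0}.

states=3 start=0 accept={0} delta: 0a->0 0b->0 0c->1 1a->2 1b->0 1c->0 2a->0 2b->0 2c->0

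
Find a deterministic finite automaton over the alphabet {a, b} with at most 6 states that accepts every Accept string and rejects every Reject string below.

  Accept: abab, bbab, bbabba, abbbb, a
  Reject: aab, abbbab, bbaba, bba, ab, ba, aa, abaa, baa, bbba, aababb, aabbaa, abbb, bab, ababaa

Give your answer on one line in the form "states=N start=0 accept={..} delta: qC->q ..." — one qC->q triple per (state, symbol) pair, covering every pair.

Grow the machine one transition at a time. Run the examples from 0; the earliest place one falls off (shortest prefix, ties alphabetical) gets sent to the lowest-numbered state that keeps every Accept/Reject pair distinguishable — a pair clashes when both reach the same state with identical unread suffix — and to a fresh state only if none does.
a: 0a undefined. 0a->0: no, abab/bab meet in 0 with "bab" left. Open state 1: 0a->1.
b: 0b undefined. 0b->0: no, bbab/ab meet in 1 with "b" left. 0b->1: ok.
aa: 1a undefined. 1a->0: no, a/aab meet in 1. 1a->1: no, a/ba meet in 1. Open state 2: 1a->2.
ab: 1b undefined. 1b->0: no, abab/abbbab meet in 0. 1b->1: no, abab/aab meet in 2 with "b" left. 1b->2: ok.
aab: 2b undefined. 2b->0: no, abbbb/ab meet in 2. 2b->1: no, abab/abbbab meet in 2 with "ab" left. 2b->2: no, abab/abbbab meet in 2 with "ab" left. Open state 3: 2b->3.
aba: 2a undefined. 2a->0: no, abab/abaa meet in 1. 2a->1: no, abab/ab meet in 2. 2a->2: no, abab/aab meet in 3. 2a->3: no, abab/abbb meet in 3 with "b" left. Open state 4: 2a->4.
aaba: 3a undefined. 3a->0: ok.
aabb: 3b undefined. 3b->0: ok.
abaa: 4a undefined. 4a->0: ok.
abab: 4b undefined. 4b->0: no, abab/abaa meet in 0. 4b->1: no, bbabba/bba meet in 4. 4b->2: no, abab/abbbab meet in 2. 4b->3: no, abab/aab meet in 3. 4b->4: no, abab/bba meet in 4. Open state 5: 4b->5.
ababa: 5a undefined. 5a->0: no, abbbb/ababaa meet in 1. 5a->1: no, abbbb/bbaba meet in 1. 5a->2: ok.
bbabb: 5b undefined. 5b->0: ok.
All examples now run through 6 states with every (state, symbol) defined. Accept strings end in {1,5}, Reject strings end in {0,2,3,4}; accept={1,5}.

states=6 start=0 accept={1,5} delta: 0a->1 0b->1 1a->2 1b->2 2a->4 2b->3 3a->0 3b->0 4a->0 4b->5 5a->2 5b->0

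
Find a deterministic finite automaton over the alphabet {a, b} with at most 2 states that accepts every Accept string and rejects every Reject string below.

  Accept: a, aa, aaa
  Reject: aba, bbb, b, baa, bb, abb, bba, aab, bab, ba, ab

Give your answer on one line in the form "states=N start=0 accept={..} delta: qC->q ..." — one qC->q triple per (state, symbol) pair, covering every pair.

states=2 start=0 accept={0} delta: 0a->0 0b->1 1a->1 1b->1

Fold the examples into a partial DFA from state 0: repeatedly fix the first undefined (state, symbol) met by the shortest-then-alphabetical prefix, trying targets in increasing order and rejecting any under which an Accept and a Reject string meet in one state with the same remainder; add a state when all current targets are rejected. Accepting states are where Accept strings end.
a: 0a undefined. 0a->0: ok.
b: 0b undefined. 0b->0: no, a/aba meet in 0. Open state 1: 0b->1.
ba: 1a undefined. 1a->0: no, a/aba meet in 0. 1a->1: ok.
bb: 1b undefined. 1b->0: no, a/bb meet in 0. 1b->1: ok.
All examples now run through 2 states with every (state, symbol) defined. Accept strings end in {0}, Reject strings end in {1}; accept={0}.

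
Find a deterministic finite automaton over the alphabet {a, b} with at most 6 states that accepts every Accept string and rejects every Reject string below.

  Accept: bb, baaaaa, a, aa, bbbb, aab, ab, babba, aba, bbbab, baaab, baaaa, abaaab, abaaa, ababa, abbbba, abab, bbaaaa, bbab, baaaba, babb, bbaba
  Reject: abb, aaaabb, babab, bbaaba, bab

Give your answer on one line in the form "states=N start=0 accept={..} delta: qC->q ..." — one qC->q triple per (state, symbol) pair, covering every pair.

states=6 start=0 accept={0,1,3,4} delta: 0a->1 0b->2 1a->1 1b->0 2a->0 2b->3 3a->4 3b->1 4a->5 4b->0 5a->0 5b->4

Grow the machine one transition at a time. Run the examples from 0; the earliest place one falls off (shortest prefix, ties alphabetical) gets sent to the lowest-numbered state that keeps every Accept/Reject pair distinguishable — a pair clashes when both reach the same state with identical unread suffix — and to a fresh state only if none does.
a: 0a undefined. 0a->0: no, bb/abb meet in 0 with "bb" left. Open state 1: 0a->1.
b: 0b undefined. 0b->0: no, ab/bab meet in 1 with "b" left. 0b->1: no, aab/bab meet in 1 with "ab" left. Open state 2: 0b->2.
aa: 1a undefined. 1a->0: no, bb/aaaabb meet in 2 with "b" left. 1a->1: ok.
ab: 1b undefined. 1b->0: ok.
ba: 2a undefined. 2a->0: ok.
bb: 2b undefined. 2b->0: no, baaaaa/bbaaba meet in 1. 2b->1: no, bb/bbaaba meet in 1. 2b->2: no, bb/abb meet in 2. Open state 3: 2b->3.
bba: 3a undefined. 3a->0: no, baaaaa/bbaaba meet in 1. 3a->1: no, baaaaa/bbaaba meet in 1. 3a->2: no, aab/bbaaba meet in 0. 3a->3: no, abbbba/bbaaba meet in 3 with "ba" left. Open state 4: 3a->4.
bbb: 3b undefined. 3b->0: no, bbbb/abb meet in 2. 3b->1: ok.
bbaa: 4a undefined. 4a->0: no, bbbb/bbaaba meet in 0. 4a->1: no, baaaaa/bbaaba meet in 1. 4a->2: no, babba/bbaaba meet in 4. 4a->3: no, baaaaa/bbaaba meet in 1. 4a->4: no, bbaba/bbaaba meet in 4 with "ba" left. Open state 5: 4a->5.
bbab: 4b undefined. 4b->0: ok.
bbaaa: 5a undefined. 5a->0: ok.
bbaab: 5b undefined. 5b->0: no, baaaaa/bbaaba meet in 1. 5b->1: no, baaaaa/bbaaba meet in 1. 5b->2: no, bbbb/bbaaba meet in 0. 5b->3: no, babba/bbaaba meet in 4. 5b->4: ok.
All examples now run through 6 states with every (state, symbol) defined. Accept strings end in {0,1,3,4}, Reject strings end in {2,5}; accept={0,1,3,4}.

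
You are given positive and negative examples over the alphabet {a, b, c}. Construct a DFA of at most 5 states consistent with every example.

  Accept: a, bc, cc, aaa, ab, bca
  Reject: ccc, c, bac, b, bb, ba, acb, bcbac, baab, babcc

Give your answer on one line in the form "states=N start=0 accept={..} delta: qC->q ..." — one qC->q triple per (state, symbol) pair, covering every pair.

State merging on the prefix tree: take the shortest (then alphabetical) example prefix whose next move is undefined and point that move at state 0, else 1, else 2, ...; a target is out if some Accept/Reject pair would then sit in one state with the same input left (inseparable). If every existing state is out, open a new one.
a: 0a undefined. 0a->0: no, ab/b meet in 0 with "b" left. Open state 1: 0a->1.
b: 0b undefined. 0b->0: no, a/ba meet in 1. 0b->1: no, a/b meet in 1. Open state 2: 0b->2.
c: 0c undefined. 0c->0: no, cc/ccc meet in 0. 0c->1: no, a/c meet in 1. 0c->2: ok.
aa: 1a undefined. 1a->0: ok.
ab: 1b undefined. 1b->0: ok.
ac: 1c undefined. 1c->0: ok.
ba: 2a undefined. 2a->0: no, ab/ba meet in 0. 2a->1: no, a/ba meet in 1. 2a->2: no, bc/bac meet in 2 with "c" left. Open state 3: 2a->3.
bb: 2b undefined. 2b->0: no, ab/bb meet in 0. 2b->1: no, a/bb meet in 1. 2b->2: ok.
bc: 2c undefined. 2c->0: ok.
baa: 3a undefined. 3a->0: ok.
bab: 3b undefined. 3b->0: no, bc/babcc meet in 0. 3b->1: ok.
bac: 3c undefined. 3c->0: no, bc/bac meet in 0. 3c->1: no, a/bac meet in 1. 3c->2: ok.
All examples now run through 4 states with every (state, symbol) defined. Accept strings end in {0,1}, Reject strings end in {2,3}; accept={0,1}.

states=4 start=0 accept={0,1} delta: 0a->1 0b->2 0c->2 1a->0 1b->0 1c->0 2a->3 2b->2 2c->0 3a->0 3b->1 3c->2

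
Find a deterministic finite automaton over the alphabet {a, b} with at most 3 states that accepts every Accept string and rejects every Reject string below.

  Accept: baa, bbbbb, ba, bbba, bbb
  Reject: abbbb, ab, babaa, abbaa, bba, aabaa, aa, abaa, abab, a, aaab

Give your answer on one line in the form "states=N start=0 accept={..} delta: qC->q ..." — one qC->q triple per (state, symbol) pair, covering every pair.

states=3 start=0 accept={2} delta: 0a->1 0b->2 1a->1 1b->1 2a->2 2b->0

Grow the machine one transition at a time. Run the examples from 0; the earliest place one falls off (shortest prefix, ties alphabetical) gets sent to the lowest-numbered state that keeps every Accept/Reject pair distinguishable — a pair clashes when both reach the same state with identical unread suffix — and to a fresh state only if none does.
a: 0a undefined. 0a->0: no, baa/aabaa meet in 0 with "baa" left. Open state 1: 0a->1.
b: 0b undefined. 0b->0: no, baa/aa meet in 1 with "a" left. 0b->1: no, bbbbb/abbbb meet in 1 with "bbbb" left. Open state 2: 0b->2.
aa: 1a undefined. 1a->0: no, baa/aabaa meet in 2 with "aa" left. 1a->1: ok.
ab: 1b undefined. 1b->0: no, baa/abbaa meet in 2 with "aa" left. 1b->1: ok.
ba: 2a undefined. 2a->0: no, baa/abbbb meet in 1. 2a->1: no, baa/abbbb meet in 1. 2a->2: ok.
bb: 2b undefined. 2b->0: ok.
All examples now run through 3 states with every (state, symbol) defined. Accept strings end in {2}, Reject strings end in {1}; accept={2}.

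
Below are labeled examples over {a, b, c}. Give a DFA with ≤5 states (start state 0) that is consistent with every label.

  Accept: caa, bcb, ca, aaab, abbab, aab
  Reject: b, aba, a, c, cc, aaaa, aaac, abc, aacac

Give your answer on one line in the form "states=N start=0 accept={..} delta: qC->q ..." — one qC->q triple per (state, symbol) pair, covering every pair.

states=4 start=0 accept={2,3} delta: 0a->1 0b->0 0c->1 1a->2 1b->3 1c->0 2a->3 2b->2 2c->0 3a->0 3b->2 3c->0

Fold the examples into a partial DFA from state 0: repeatedly fix the first undefined (state, symbol) met by the shortest-then-alphabetical prefix, trying targets in increasing order and rejecting any under which an Accept and a Reject string meet in one state with the same remainder; add a state when all current targets are rejected. Accepting states are where Accept strings end.
a: 0a undefined. 0a->0: no, aaab/b meet in 0 with "b" left. Open state 1: 0a->1.
b: 0b undefined. 0b->0: ok.
c: 0c undefined. 0c->0: no, bcb/b meet in 0. 0c->1: ok.
aa: 1a undefined. 1a->0: no, caa/a meet in 1. 1a->1: no, caa/a meet in 1. Open state 2: 1a->2.
ab: 1b undefined. 1b->0: no, bcb/b meet in 0. 1b->1: no, bcb/a meet in 1. 1b->2: no, caa/aba meet in 2 with "a" left. Open state 3: 1b->3.
cc: 1c undefined. 1c->0: ok.
aaa: 2a undefined. 2a->0: no, caa/b meet in 0. 2a->1: no, caa/a meet in 1. 2a->2: no, caa/aaaa meet in 2. 2a->3: ok.
aab: 2b undefined. 2b->0: no, aab/b meet in 0. 2b->1: no, aab/a meet in 1. 2b->2: ok.
aac: 2c undefined. 2c->0: ok.
aba: 3a undefined. 3a->0: ok.
abb: 3b undefined. 3b->0: no, aaab/b meet in 0. 3b->1: no, aaab/a meet in 1. 3b->2: ok.
abc: 3c undefined. 3c->0: ok.
All examples now run through 4 states with every (state, symbol) defined. Accept strings end in {2,3}, Reject strings end in {0,1}; accept={2,3}.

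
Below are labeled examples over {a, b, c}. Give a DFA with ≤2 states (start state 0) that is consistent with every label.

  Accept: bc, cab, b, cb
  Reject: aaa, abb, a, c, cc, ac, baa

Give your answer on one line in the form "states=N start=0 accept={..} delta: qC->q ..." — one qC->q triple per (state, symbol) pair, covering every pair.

states=2 start=0 accept={1} delta: 0a->0 0b->1 0c->0 1a->0 1b->0 1c->1

Grow the machine one transition at a time. Run the examples from 0; the earliest place one falls off (shortest prefix, ties alphabetical) gets sent to the lowest-numbered state that keeps every Accept/Reject pair distinguishable — a pair clashes when both reach the same state with identical unread suffix — and to a fresh state only if none does.
a: 0a undefined. 0a->0: ok.
b: 0b undefined. 0b->0: no, bc/c meet in 0 with "c" left. Open state 1: 0b->1.
c: 0c undefined. 0c->0: ok.
ba: 1a undefined. 1a->0: ok.
bc: 1c undefined. 1c->0: no, bc/aaa meet in 0. 1c->1: ok.
abb: 1b undefined. 1b->0: ok.
All examples now run through 2 states with every (state, symbol) defined. Accept strings end in {1}, Reject strings end in {0}; accept={1}.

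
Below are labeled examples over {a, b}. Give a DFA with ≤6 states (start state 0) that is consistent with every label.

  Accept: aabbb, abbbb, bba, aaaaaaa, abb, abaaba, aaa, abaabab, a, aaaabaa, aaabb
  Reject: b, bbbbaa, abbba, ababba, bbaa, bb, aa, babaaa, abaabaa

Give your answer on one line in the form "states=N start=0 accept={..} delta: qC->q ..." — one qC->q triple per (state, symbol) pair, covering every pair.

Grow the machine one transition at a time. Run the examples from 0; the earliest place one falls off (shortest prefix, ties alphabetical) gets sent to the lowest-numbered state that keeps every Accept/Reject pair distinguishable — a pair clashes when both reach the same state with identical unread suffix — and to a fresh state only if none does.
a: 0a undefined. 0a->0: no, aaaaaaa/aa meet in 0. Open state 1: 0a->1.
b: 0b undefined. 0b->0: ok.
aa: 1a undefined. 1a->0: no, aabbb/b meet in 0. 1a->1: no, bba/bbbbaa meet in 1. Open state 2: 1a->2.
ab: 1b undefined. 1b->0: no, abbbb/b meet in 0. 1b->1: ok.
aaa: 2a undefined. 2a->0: no, abbbb/babaaa meet in 1. 2a->1: no, abbbb/abaabaa meet in 1. 2a->2: no, aaaaaaa/bbbbaa meet in 2. Open state 3: 2a->3.
aab: 2b undefined. 2b->0: no, aabbb/b meet in 0. 2b->1: ok.
aaaa: 3a undefined. 3a->0: no, aaaabaa/bbbbaa meet in 2. 3a->1: no, aabbb/babaaa meet in 1. 3a->2: ok.
aaab: 3b undefined. 3b->0: no, aaabb/b meet in 0. 3b->1: no, aaaaaaa/abaabaa meet in 3. 3b->2: no, abaabab/bbbbaa meet in 2. 3b->3: no, aaaaaaa/abaabaa meet in 3. Open state 4: 3b->4.
aaabb: 4b undefined. 4b->0: no, aaabb/b meet in 0. 4b->1: ok.
abaaba: 4a undefined. 4a->0: no, aabbb/abaabaa meet in 1. 4a->1: ok.
All examples now run through 5 states with every (state, symbol) defined. Accept strings end in {1,3}, Reject strings end in {0,2}; accept={1,3}.

states=5 start=0 accept={1,3} delta: 0a->1 0b->0 1a->2 1b->1 2a->3 2b->1 3a->2 3b->4 4a->1 4b->1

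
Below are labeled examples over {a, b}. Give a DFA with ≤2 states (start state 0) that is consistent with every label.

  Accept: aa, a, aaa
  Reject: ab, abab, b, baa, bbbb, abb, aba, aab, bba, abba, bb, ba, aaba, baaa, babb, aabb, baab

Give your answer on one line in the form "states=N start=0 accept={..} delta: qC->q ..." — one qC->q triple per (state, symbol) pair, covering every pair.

states=2 start=0 accept={0} delta: 0a->0 0b->1 1a->1 1b->1

State merging on the prefix tree: take the shortest (then alphabetical) example prefix whose next move is undefined and point that move at state 0, else 1, else 2, ...; a target is out if some Accept/Reject pair would then sit in one state with the same input left (inseparable). If every existing state is out, open a new one.
a: 0a undefined. 0a->0: ok.
b: 0b undefined. 0b->0: no, aa/ab meet in 0. Open state 1: 0b->1.
ba: 1a undefined. 1a->0: no, aa/baa meet in 0. 1a->1: ok.
bb: 1b undefined. 1b->0: no, aa/abab meet in 0. 1b->1: ok.
All examples now run through 2 states with every (state, symbol) defined. Accept strings end in {0}, Reject strings end in {1}; accept={0}.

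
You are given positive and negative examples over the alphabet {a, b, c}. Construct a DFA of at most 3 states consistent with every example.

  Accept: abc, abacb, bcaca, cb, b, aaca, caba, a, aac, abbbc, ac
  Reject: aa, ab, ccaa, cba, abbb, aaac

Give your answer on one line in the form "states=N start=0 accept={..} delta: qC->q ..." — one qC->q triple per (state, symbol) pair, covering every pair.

Fold the examples into a partial DFA from state 0: repeatedly fix the first undefined (state, symbol) met by the shortest-then-alphabetical prefix, trying targets in increasing order and rejecting any under which an Accept and a Reject string meet in one state with the same remainder; add a state when all current targets are rejected. Accepting states are where Accept strings end.
a: 0a undefined. 0a->0: no, b/ab meet in 0 with "b" left. Open state 1: 0a->1.
b: 0b undefined. 0b->0: ok.
c: 0c undefined. 0c->0: no, a/cba meet in 1. 0c->1: no, cb/ab meet in 1 with "b" left. Open state 2: 0c->2.
aa: 1a undefined. 1a->0: no, b/aa meet in 0. 1a->1: no, a/aa meet in 1. 1a->2: ok.
ab: 1b undefined. 1b->0: no, abc/aa meet in 2. 1b->1: no, a/ab meet in 1. 1b->2: ok.
ac: 1c undefined. 1c->0: ok.
ca: 2a undefined. 2a->0: ok.
cb: 2b undefined. 2b->0: no, abacb/abbb meet in 0. 2b->1: ok.
cc: 2c undefined. 2c->0: ok.
All examples now run through 3 states with every (state, symbol) defined. Accept strings end in {0,1}, Reject strings end in {2}; accept={0,1}.

states=3 start=0 accept={0,1} delta: 0a->1 0b->0 0c->2 1a->2 1b->2 1c->0 2a->0 2b->1 2c->0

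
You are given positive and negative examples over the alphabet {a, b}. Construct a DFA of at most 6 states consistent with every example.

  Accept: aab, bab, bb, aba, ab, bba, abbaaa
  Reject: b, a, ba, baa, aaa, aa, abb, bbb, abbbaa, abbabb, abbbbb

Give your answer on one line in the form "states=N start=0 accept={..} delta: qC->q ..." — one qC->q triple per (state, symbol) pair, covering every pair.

states=5 start=0 accept={0,2} delta: 0a->1 0b->1 1a->1 1b->2 2a->0 2b->3 3a->4 3b->1 4a->2 4b->0

Fold the examples into a partial DFA from state 0: repeatedly fix the first undefined (state, symbol) met by the shortest-then-alphabetical prefix, trying targets in increasing order and rejecting any under which an Accept and a Reject string meet in one state with the same remainder; add a state when all current targets are rejected. Accepting states are where Accept strings end.
a: 0a undefined. 0a->0: no, aab/b meet in 0 with "b" left. Open state 1: 0a->1.
b: 0b undefined. 0b->0: no, bb/b meet in 0. 0b->1: ok.
aa: 1a undefined. 1a->0: no, aab/b meet in 1. 1a->1: ok.
ab: 1b undefined. 1b->0: no, aab/abbbbb meet in 0. 1b->1: no, aab/b meet in 1. Open state 2: 1b->2.
aba: 2a undefined. 2a->0: ok.
abb: 2b undefined. 2b->0: no, aba/abb meet in 0. 2b->1: no, aab/abbbbb meet in 2. 2b->2: no, aab/abb meet in 2. Open state 3: 2b->3.
abba: 3a undefined. 3a->0: no, aab/abbabb meet in 2. 3a->1: no, abbaaa/b meet in 1. 3a->2: no, abbaaa/b meet in 1. 3a->3: no, abbaaa/abb meet in 3. Open state 4: 3a->4.
abbb: 3b undefined. 3b->0: no, aab/abbbbb meet in 2. 3b->1: ok.
abbaa: 4a undefined. 4a->0: no, abbaaa/b meet in 1. 4a->1: no, abbaaa/b meet in 1. 4a->2: ok.
abbab: 4b undefined. 4b->0: ok.
All examples now run through 5 states with every (state, symbol) defined. Accept strings end in {0,2}, Reject strings end in {1,3}; accept={0,2}.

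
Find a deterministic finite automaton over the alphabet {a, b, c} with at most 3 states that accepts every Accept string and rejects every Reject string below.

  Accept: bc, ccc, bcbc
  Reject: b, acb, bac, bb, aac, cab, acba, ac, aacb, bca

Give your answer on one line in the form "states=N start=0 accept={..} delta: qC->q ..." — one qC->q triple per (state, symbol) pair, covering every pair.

states=3 start=0 accept={2} delta: 0a->0 0b->1 0c->1 1a->0 1b->0 1c->2 2a->0 2b->1 2c->2

Grow the machine one transition at a time. Run the examples from 0; the earliest place one falls off (shortest prefix, ties alphabetical) gets sent to the lowest-numbered state that keeps every Accept/Reject pair distinguishable — a pair clashes when both reach the same state with identical unread suffix — and to a fresh state only if none does.
a: 0a undefined. 0a->0: ok.
b: 0b undefined. 0b->0: no, bc/bac meet in 0 with "c" left. Open state 1: 0b->1.
c: 0c undefined. 0c->0: no, ccc/aac meet in 0. 0c->1: ok.
ba: 1a undefined. 1a->0: ok.
bb: 1b undefined. 1b->0: ok.
bc: 1c undefined. 1c->0: no, bc/acb meet in 0. 1c->1: no, bc/b meet in 1. Open state 2: 1c->2.
bca: 2a undefined. 2a->0: ok.
bcb: 2b undefined. 2b->0: no, bcbc/b meet in 1. 2b->1: ok.
ccc: 2c undefined. 2c->0: no, ccc/acb meet in 0. 2c->1: no, ccc/b meet in 1. 2c->2: ok.
All examples now run through 3 states with every (state, symbol) defined. Accept strings end in {2}, Reject strings end in {0,1}; accept={2}.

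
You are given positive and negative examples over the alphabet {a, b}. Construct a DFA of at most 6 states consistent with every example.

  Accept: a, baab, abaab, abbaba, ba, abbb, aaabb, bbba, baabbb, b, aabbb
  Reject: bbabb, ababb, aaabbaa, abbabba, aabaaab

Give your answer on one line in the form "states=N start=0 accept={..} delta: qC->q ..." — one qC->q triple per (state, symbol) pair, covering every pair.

Fold the examples into a partial DFA from state 0: repeatedly fix the first undefined (state, symbol) met by the shortest-then-alphabetical prefix, trying targets in increasing order and rejecting any under which an Accept and a Reject string meet in one state with the same remainder; add a state when all current targets are rejected. Accepting states are where Accept strings end.
a: 0a undefined. 0a->0: ok.
b: 0b undefined. 0b->0: no, a/bbabb meet in 0. Open state 1: 0b->1.
ba: 1a undefined. 1a->0: no, baab/aabaaab meet in 1. 1a->1: no, baab/aabaaab meet in 1 with "b" left. Open state 2: 1a->2.
bb: 1b undefined. 1b->0: no, a/bbabb meet in 0. 1b->1: ok.
baa: 2a undefined. 2a->0: no, a/aaabbaa meet in 0. 2a->1: no, baab/aaabbaa meet in 1. 2a->2: no, baab/aabaaab meet in 2 with "b" left. Open state 3: 2a->3.
abab: 2b undefined. 2b->0: no, ba/abbabba meet in 2. 2b->1: no, abbaba/abbabba meet in 2. 2b->2: no, abbaba/aaabbaa meet in 3. 2b->3: no, baab/bbabb meet in 3 with "b" left. Open state 4: 2b->4.
baab: 3b undefined. 3b->0: ok.
ababb: 4b undefined. 4b->0: no, a/bbabb meet in 0. 4b->1: no, ba/abbabba meet in 2. 4b->2: no, ba/bbabb meet in 2. 4b->3: ok.
aabaaa: 3a undefined. 3a->0: no, a/abbabba meet in 0. 3a->1: no, abbb/abbabba meet in 1. 3a->2: no, ba/abbabba meet in 2. 3a->3: no, a/aabaaab meet in 0. 3a->4: ok.
abbaba: 4a undefined. 4a->0: ok.
All examples now run through 5 states with every (state, symbol) defined. Accept strings end in {0,1,2}, Reject strings end in {3,4}; accept={0,1,2}.

states=5 start=0 accept={0,1,2} delta: 0a->0 0b->1 1a->2 1b->1 2a->3 2b->4 3a->4 3b->0 4a->0 4b->3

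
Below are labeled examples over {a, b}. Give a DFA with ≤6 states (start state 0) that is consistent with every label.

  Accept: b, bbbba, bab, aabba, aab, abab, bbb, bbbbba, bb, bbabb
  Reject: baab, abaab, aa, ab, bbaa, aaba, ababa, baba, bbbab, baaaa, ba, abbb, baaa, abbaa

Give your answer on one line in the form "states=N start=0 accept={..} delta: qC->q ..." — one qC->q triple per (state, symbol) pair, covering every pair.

Grow the machine one transition at a time. Run the examples from 0; the earliest place one falls off (shortest prefix, ties alphabetical) gets sent to the lowest-numbered state that keeps every Accept/Reject pair distinguishable — a pair clashes when both reach the same state with identical unread suffix — and to a fresh state only if none does.
a: 0a undefined. 0a->0: no, b/ab meet in 0 with "b" left. Open state 1: 0a->1.
b: 0b undefined. 0b->0: no, bbbba/ba meet in 1. 0b->1: no, bb/ab meet in 1 with "b" left. Open state 2: 0b->2.
aa: 1a undefined. 1a->0: ok.
ab: 1b undefined. 1b->0: no, b/abaab meet in 2. 1b->1: ok.
ba: 2a undefined. 2a->0: ok.
bb: 2b undefined. 2b->0: no, b/bbbab meet in 2. 2b->1: no, b/bbbab meet in 2. 2b->2: no, b/bbbab meet in 2. Open state 3: 2b->3.
bba: 3a undefined. 3a->0: no, aabba/aa meet in 0. 3a->1: no, aabba/baab meet in 1. 3a->2: ok.
bbb: 3b undefined. 3b->0: no, bbbba/aa meet in 0. 3b->1: no, b/bbbab meet in 2. 3b->2: no, b/bbbab meet in 2. 3b->3: no, bbb/bbbab meet in 3. Open state 4: 3b->4.
bbba: 4a undefined. 4a->0: no, b/bbbab meet in 2. 4a->1: ok.
bbbb: 4b undefined. 4b->0: no, bbbba/baab meet in 1. 4b->1: no, bbbba/aa meet in 0. 4b->2: no, bbbba/aa meet in 0. 4b->3: no, bbbbba/baab meet in 1. 4b->4: no, bbbba/baab meet in 1. Open state 5: 4b->5.
bbbba: 5a undefined. 5a->0: no, bbbba/aa meet in 0. 5a->1: no, bbbba/baab meet in 1. 5a->2: ok.
bbbbb: 5b undefined. 5b->0: no, bbbbba/baab meet in 1. 5b->1: no, bbbbba/aa meet in 0. 5b->2: no, bbbbba/aa meet in 0. 5b->3: ok.
All examples now run through 6 states with every (state, symbol) defined. Accept strings end in {2,3,4}, Reject strings end in {0,1}; accept={2,3,4}.

states=6 start=0 accept={2,3,4} delta: 0a->1 0b->2 1a->0 1b->1 2a->0 2b->3 3a->2 3b->4 4a->1 4b->5 5a->2 5b->3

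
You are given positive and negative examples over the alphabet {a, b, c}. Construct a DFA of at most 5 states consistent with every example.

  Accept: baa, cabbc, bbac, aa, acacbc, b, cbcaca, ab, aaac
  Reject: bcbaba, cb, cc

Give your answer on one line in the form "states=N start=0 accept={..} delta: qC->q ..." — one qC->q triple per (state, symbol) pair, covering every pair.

Grow the machine one transition at a time. Run the examples from 0; the earliest place one falls off (shortest prefix, ties alphabetical) gets sent to the lowest-numbered state that keeps every Accept/Reject pair distinguishable — a pair clashes when both reach the same state with identical unread suffix — and to a fresh state only if none does.
a: 0a undefined. 0a->0: ok.
b: 0b undefined. 0b->0: ok.
c: 0c undefined. 0c->0: no, baa/bcbaba meet in 0. Open state 1: 0c->1.
ca: 1a undefined. 1a->0: ok.
cb: 1b undefined. 1b->0: no, baa/bcbaba meet in 0. 1b->1: no, baa/bcbaba meet in 0. Open state 2: 1b->2.
cc: 1c undefined. 1c->0: no, baa/cc meet in 0. 1c->1: no, cabbc/cc meet in 1. 1c->2: ok.
cbc: 2c undefined. 2c->0: ok.
bcba: 2a undefined. 2a->0: no, baa/bcbaba meet in 0. 2a->1: no, cabbc/bcbaba meet in 1. 2a->2: ok.
bcbab: 2b undefined. 2b->0: no, baa/bcbaba meet in 0. 2b->1: no, baa/bcbaba meet in 0. 2b->2: ok.
All examples now run through 3 states with every (state, symbol) defined. Accept strings end in {0,1}, Reject strings end in {2}; accept={0,1}.

states=3 start=0 accept={0,1} delta: 0a->0 0b->0 0c->1 1a->0 1b->2 1c->2 2a->2 2b->2 2c->0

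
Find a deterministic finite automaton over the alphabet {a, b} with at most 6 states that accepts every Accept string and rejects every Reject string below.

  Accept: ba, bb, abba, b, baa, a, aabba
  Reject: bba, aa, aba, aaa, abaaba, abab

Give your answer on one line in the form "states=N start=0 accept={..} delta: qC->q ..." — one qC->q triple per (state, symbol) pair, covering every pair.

states=5 start=0 accept={0,1,2} delta: 0a->1 0b->2 1a->3 1b->3 2a->0 2b->1 3a->4 3b->0 4a->1 4b->3

Fold the examples into a partial DFA from state 0: repeatedly fix the first undefined (state, symbol) met by the shortest-then-alphabetical prefix, trying targets in increasing order and rejecting any under which an Accept and a Reject string meet in one state with the same remainder; add a state when all current targets are rejected. Accepting states are where Accept strings end.
a: 0a undefined. 0a->0: no, ba/aba meet in 0 with "ba" left. Open state 1: 0a->1.
b: 0b undefined. 0b->0: no, ba/bba meet in 1. 0b->1: no, ba/aa meet in 1 with "a" left. Open state 2: 0b->2.
aa: 1a undefined. 1a->0: no, a/aaa meet in 1. 1a->1: no, a/aa meet in 1. 1a->2: no, ba/aaa meet in 2 with "a" left. Open state 3: 1a->3.
ab: 1b undefined. 1b->0: no, a/aba meet in 1. 1b->1: no, abba/aa meet in 3. 1b->2: no, ba/aba meet in 2 with "a" left. 1b->3: ok.
ba: 2a undefined. 2a->0: ok.
bb: 2b undefined. 2b->0: no, baa/bba meet in 1. 2b->1: ok.
aaa: 3a undefined. 3a->0: no, ba/aba meet in 0. 3a->1: no, bb/aba meet in 1. 3a->2: no, ba/abaaba meet in 0. 3a->3: no, abba/abaaba meet in 3 with "ba" left. Open state 4: 3a->4.
aab: 3b undefined. 3b->0: ok.
abaa: 4a undefined. 4a->0: no, ba/abaaba meet in 0. 4a->1: ok.
abab: 4b undefined. 4b->0: no, ba/abab meet in 0. 4b->1: no, bb/abab meet in 1. 4b->2: no, b/abab meet in 2. 4b->3: ok.
All examples now run through 5 states with every (state, symbol) defined. Accept strings end in {0,1,2}, Reject strings end in {3,4}; accept={0,1,2}.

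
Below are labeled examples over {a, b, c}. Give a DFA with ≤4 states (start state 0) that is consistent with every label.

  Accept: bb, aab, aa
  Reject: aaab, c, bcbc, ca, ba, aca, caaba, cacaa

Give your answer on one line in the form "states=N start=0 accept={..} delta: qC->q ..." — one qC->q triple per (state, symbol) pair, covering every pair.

Fold the examples into a partial DFA from state 0: repeatedly fix the first undefined (state, symbol) met by the shortest-then-alphabetical prefix, trying targets in increasing order and rejecting any under which an Accept and a Reject string meet in one state with the same remainder; add a state when all current targets are rejected. Accepting states are where Accept strings end.
a: 0a undefined. 0a->0: no, aab/aaab meet in 0 with "b" left. Open state 1: 0a->1.
b: 0b undefined. 0b->0: ok.
c: 0c undefined. 0c->0: no, bb/c meet in 0. 0c->1: no, aa/ca meet in 1 with "a" left. Open state 2: 0c->2.
aa: 1a undefined. 1a->0: ok.
ac: 1c undefined. 1c->0: ok.
ca: 2a undefined. 2a->0: no, bb/ca meet in 0. 2a->1: no, bb/cacaa meet in 0. 2a->2: ok.
bcb: 2b undefined. 2b->0: ok.
cac: 2c undefined. 2c->0: no, bb/cacaa meet in 0. 2c->1: ok.
aaab: 1b undefined. 1b->0: no, bb/aaab meet in 0. 1b->1: ok.
All examples now run through 3 states with every (state, symbol) defined. Accept strings end in {0}, Reject strings end in {1,2}; accept={0}.

states=3 start=0 accept={0} delta: 0a->1 0b->0 0c->2 1a->0 1b->1 1c->0 2a->2 2b->0 2c->1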